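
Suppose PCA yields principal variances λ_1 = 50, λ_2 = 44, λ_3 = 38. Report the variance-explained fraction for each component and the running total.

Step 1 — total variance = trace(Sigma) = Σ λ_i = 50 + 44 + 38 = 132.

Step 2 — fraction explained by component i = λ_i / Σ λ:
  PC1: 50/132 = 0.3788
  PC2: 44/132 = 0.3333
  PC3: 38/132 = 0.2879

Step 3 — cumulative fraction after k components = (λ_1 + ... + λ_k) / Σ λ:
  k = 1: 50/132 = 0.3788
  k = 2: (50 + 44)/132 = 94/132 = 0.7121
  k = 3: (50 + 44 + 38)/132 = 132/132 = 1

Summary (fraction, with percent):

explained: PC1 0.3788 (37.88%), PC2 0.3333 (33.33%), PC3 0.2879 (28.79%);  cumulative: 0.3788, 0.7121, 1


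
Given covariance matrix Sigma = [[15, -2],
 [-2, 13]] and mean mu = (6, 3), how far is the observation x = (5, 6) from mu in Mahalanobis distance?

Step 1 — centre the observation: (x - mu) = (-1, 3).

Step 2 — invert Sigma. det(Sigma) = 15·13 - (-2)² = 191.
  Sigma^{-1} = (1/det) · [[d, -b], [-b, a]] = [[0.0681, 0.0105],
 [0.0105, 0.0785]].

Step 3 — form the quadratic (x - mu)^T · Sigma^{-1} · (x - mu):
  Sigma^{-1} · (x - mu) = (-0.0366, 0.2251).
  (x - mu)^T · [Sigma^{-1} · (x - mu)] = (-1)·(-0.0366) + (3)·(0.2251) = 0.712.

Step 4 — take square root: d = √(0.712) ≈ 0.8438.

d(x, mu) = √(0.712) ≈ 0.8438


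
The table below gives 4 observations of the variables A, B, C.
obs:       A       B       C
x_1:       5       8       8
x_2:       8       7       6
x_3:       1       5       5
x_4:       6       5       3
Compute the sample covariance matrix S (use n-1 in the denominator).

Step 1 — column means:
  mean(A) = (5 + 8 + 1 + 6) / 4 = 20/4 = 5
  mean(B) = (8 + 7 + 5 + 5) / 4 = 25/4 = 6.25
  mean(C) = (8 + 6 + 5 + 3) / 4 = 22/4 = 5.5

Step 2 — sample covariance S[i,j] = (1/(n-1)) · Σ_k (x_{k,i} - mean_i) · (x_{k,j} - mean_j), with n-1 = 3.
  S[A,A] = ((0)·(0) + (3)·(3) + (-4)·(-4) + (1)·(1)) / 3 = 26/3 = 8.6667
  S[A,B] = ((0)·(1.75) + (3)·(0.75) + (-4)·(-1.25) + (1)·(-1.25)) / 3 = 6/3 = 2
  S[A,C] = ((0)·(2.5) + (3)·(0.5) + (-4)·(-0.5) + (1)·(-2.5)) / 3 = 1/3 = 0.3333
  S[B,B] = ((1.75)·(1.75) + (0.75)·(0.75) + (-1.25)·(-1.25) + (-1.25)·(-1.25)) / 3 = 6.75/3 = 2.25
  S[B,C] = ((1.75)·(2.5) + (0.75)·(0.5) + (-1.25)·(-0.5) + (-1.25)·(-2.5)) / 3 = 8.5/3 = 2.8333
  S[C,C] = ((2.5)·(2.5) + (0.5)·(0.5) + (-0.5)·(-0.5) + (-2.5)·(-2.5)) / 3 = 13/3 = 4.3333

S is symmetric (S[j,i] = S[i,j]). Assembling:

S = [[8.6667, 2, 0.3333],
 [2, 2.25, 2.8333],
 [0.3333, 2.8333, 4.3333]]


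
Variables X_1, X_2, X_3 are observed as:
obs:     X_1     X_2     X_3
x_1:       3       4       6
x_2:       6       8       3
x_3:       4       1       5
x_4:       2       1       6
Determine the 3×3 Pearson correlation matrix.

Step 1 — column means:
  mean(X_1) = (3 + 6 + 4 + 2) / 4 = 15/4 = 3.75
  mean(X_2) = (4 + 8 + 1 + 1) / 4 = 14/4 = 3.5
  mean(X_3) = (6 + 3 + 5 + 6) / 4 = 20/4 = 5

Step 2 — sample variances and covariances s[i,j] = (1/(n-1)) · Σ_k (x_{k,i} - mean_i) · (x_{k,j} - mean_j), with n-1 = 3:
  s[X_1,X_1] = ((-0.75)·(-0.75) + (2.25)·(2.25) + (0.25)·(0.25) + (-1.75)·(-1.75)) / 3 = 8.75/3 = 2.9167
  s[X_1,X_2] = ((-0.75)·(0.5) + (2.25)·(4.5) + (0.25)·(-2.5) + (-1.75)·(-2.5)) / 3 = 13.5/3 = 4.5
  s[X_1,X_3] = ((-0.75)·(1) + (2.25)·(-2) + (0.25)·(0) + (-1.75)·(1)) / 3 = -7/3 = -2.3333
  s[X_2,X_2] = ((0.5)·(0.5) + (4.5)·(4.5) + (-2.5)·(-2.5) + (-2.5)·(-2.5)) / 3 = 33/3 = 11
  s[X_2,X_3] = ((0.5)·(1) + (4.5)·(-2) + (-2.5)·(0) + (-2.5)·(1)) / 3 = -11/3 = -3.6667
  s[X_3,X_3] = ((1)·(1) + (-2)·(-2) + (0)·(0) + (1)·(1)) / 3 = 6/3 = 2
  Sample standard deviations s_i = √(s[i,i]):
  s(X_1) = √(2.9167) = 1.7078
  s(X_2) = √(11) = 3.3166
  s(X_3) = √(2) = 1.4142

Step 3 — r_{ij} = s_{ij} / (s_i · s_j):
  r[X_1,X_1] = 1 (diagonal).
  r[X_1,X_2] = 4.5 / (1.7078 · 3.3166) = 4.5 / 5.6642 = 0.7945
  r[X_1,X_3] = -2.3333 / (1.7078 · 1.4142) = -2.3333 / 2.4152 = -0.9661
  r[X_2,X_2] = 1 (diagonal).
  r[X_2,X_3] = -3.6667 / (3.3166 · 1.4142) = -3.6667 / 4.6904 = -0.7817
  r[X_3,X_3] = 1 (diagonal).

R is symmetric with unit diagonal. Assembling:

R = [[1, 0.7945, -0.9661],
 [0.7945, 1, -0.7817],
 [-0.9661, -0.7817, 1]]


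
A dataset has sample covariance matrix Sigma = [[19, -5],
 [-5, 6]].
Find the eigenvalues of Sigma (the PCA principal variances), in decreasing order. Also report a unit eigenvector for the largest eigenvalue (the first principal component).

Step 1 — characteristic polynomial of 2×2 Sigma:
  det(Sigma - λI) = λ² - trace · λ + det = 0.
  trace = 19 + 6 = 25, det = 19·6 - (-5)² = 89.
Step 2 — discriminant:
  Δ = trace² - 4·det = 625 - 356 = 269.
Step 3 — eigenvalues:
  λ = (trace ± √Δ)/2 = (25 ± 16.4012)/2,
  λ_1 = 20.7006,  λ_2 = 4.2994.

Step 4 — unit eigenvector for λ_1: solve (Sigma - λ_1 I)v = 0. First row:
  (19 - 20.7006)·v_x + (-5)·v_y = 0, i.e. (-1.7006)·v_x + (-5)·v_y = 0,
  so v ∝ (b, λ_1 - a) = (-5, 1.7006); multiply by -1 so the first entry is positive: u = (5, -1.7006).
  ||u|| = √((5)² + (-1.7006)²) = √(27.8921) ≈ 5.2813,
  v_1 = u/||u|| ≈ (0.9467, -0.322) (||v_1|| = 1).

λ_1 = 20.7006,  λ_2 = 4.2994;  v_1 ≈ (0.9467, -0.322)


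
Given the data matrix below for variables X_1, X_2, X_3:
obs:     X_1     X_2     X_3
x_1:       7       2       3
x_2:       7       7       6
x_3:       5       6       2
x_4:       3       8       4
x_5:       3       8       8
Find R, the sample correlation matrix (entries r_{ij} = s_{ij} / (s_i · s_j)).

Step 1 — column means:
  mean(X_1) = (7 + 7 + 5 + 3 + 3) / 5 = 25/5 = 5
  mean(X_2) = (2 + 7 + 6 + 8 + 8) / 5 = 31/5 = 6.2
  mean(X_3) = (3 + 6 + 2 + 4 + 8) / 5 = 23/5 = 4.6

Step 2 — sample variances and covariances s[i,j] = (1/(n-1)) · Σ_k (x_{k,i} - mean_i) · (x_{k,j} - mean_j), with n-1 = 4:
  s[X_1,X_1] = ((2)·(2) + (2)·(2) + (0)·(0) + (-2)·(-2) + (-2)·(-2)) / 4 = 16/4 = 4
  s[X_1,X_2] = ((2)·(-4.2) + (2)·(0.8) + (0)·(-0.2) + (-2)·(1.8) + (-2)·(1.8)) / 4 = -14/4 = -3.5
  s[X_1,X_3] = ((2)·(-1.6) + (2)·(1.4) + (0)·(-2.6) + (-2)·(-0.6) + (-2)·(3.4)) / 4 = -6/4 = -1.5
  s[X_2,X_2] = ((-4.2)·(-4.2) + (0.8)·(0.8) + (-0.2)·(-0.2) + (1.8)·(1.8) + (1.8)·(1.8)) / 4 = 24.8/4 = 6.2
  s[X_2,X_3] = ((-4.2)·(-1.6) + (0.8)·(1.4) + (-0.2)·(-2.6) + (1.8)·(-0.6) + (1.8)·(3.4)) / 4 = 13.4/4 = 3.35
  s[X_3,X_3] = ((-1.6)·(-1.6) + (1.4)·(1.4) + (-2.6)·(-2.6) + (-0.6)·(-0.6) + (3.4)·(3.4)) / 4 = 23.2/4 = 5.8
  Sample standard deviations s_i = √(s[i,i]):
  s(X_1) = √(4) = 2
  s(X_2) = √(6.2) = 2.49
  s(X_3) = √(5.8) = 2.4083

Step 3 — r_{ij} = s_{ij} / (s_i · s_j):
  r[X_1,X_1] = 1 (diagonal).
  r[X_1,X_2] = -3.5 / (2 · 2.49) = -3.5 / 4.98 = -0.7028
  r[X_1,X_3] = -1.5 / (2 · 2.4083) = -1.5 / 4.8166 = -0.3114
  r[X_2,X_2] = 1 (diagonal).
  r[X_2,X_3] = 3.35 / (2.49 · 2.4083) = 3.35 / 5.9967 = 0.5586
  r[X_3,X_3] = 1 (diagonal).

R is symmetric with unit diagonal. Assembling:

R = [[1, -0.7028, -0.3114],
 [-0.7028, 1, 0.5586],
 [-0.3114, 0.5586, 1]]


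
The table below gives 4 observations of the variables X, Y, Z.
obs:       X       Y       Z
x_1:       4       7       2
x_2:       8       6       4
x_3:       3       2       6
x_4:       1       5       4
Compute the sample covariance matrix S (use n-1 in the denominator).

Step 1 — column means:
  mean(X) = (4 + 8 + 3 + 1) / 4 = 16/4 = 4
  mean(Y) = (7 + 6 + 2 + 5) / 4 = 20/4 = 5
  mean(Z) = (2 + 4 + 6 + 4) / 4 = 16/4 = 4

Step 2 — sample covariance S[i,j] = (1/(n-1)) · Σ_k (x_{k,i} - mean_i) · (x_{k,j} - mean_j), with n-1 = 3.
  S[X,X] = ((0)·(0) + (4)·(4) + (-1)·(-1) + (-3)·(-3)) / 3 = 26/3 = 8.6667
  S[X,Y] = ((0)·(2) + (4)·(1) + (-1)·(-3) + (-3)·(0)) / 3 = 7/3 = 2.3333
  S[X,Z] = ((0)·(-2) + (4)·(0) + (-1)·(2) + (-3)·(0)) / 3 = -2/3 = -0.6667
  S[Y,Y] = ((2)·(2) + (1)·(1) + (-3)·(-3) + (0)·(0)) / 3 = 14/3 = 4.6667
  S[Y,Z] = ((2)·(-2) + (1)·(0) + (-3)·(2) + (0)·(0)) / 3 = -10/3 = -3.3333
  S[Z,Z] = ((-2)·(-2) + (0)·(0) + (2)·(2) + (0)·(0)) / 3 = 8/3 = 2.6667

S is symmetric (S[j,i] = S[i,j]). Assembling:

S = [[8.6667, 2.3333, -0.6667],
 [2.3333, 4.6667, -3.3333],
 [-0.6667, -3.3333, 2.6667]]


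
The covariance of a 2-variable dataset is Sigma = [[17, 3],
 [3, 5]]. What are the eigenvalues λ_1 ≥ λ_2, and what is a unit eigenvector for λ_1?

Step 1 — characteristic polynomial of 2×2 Sigma:
  det(Sigma - λI) = λ² - trace · λ + det = 0.
  trace = 17 + 5 = 22, det = 17·5 - (3)² = 76.
Step 2 — discriminant:
  Δ = trace² - 4·det = 484 - 304 = 180.
Step 3 — eigenvalues:
  λ = (trace ± √Δ)/2 = (22 ± 13.4164)/2,
  λ_1 = 17.7082,  λ_2 = 4.2918.

Step 4 — unit eigenvector for λ_1: solve (Sigma - λ_1 I)v = 0. First row:
  (17 - 17.7082)·v_x + (3)·v_y = 0, i.e. (-0.7082)·v_x + (3)·v_y = 0,
  so v ∝ (b, λ_1 - a) = (3, 0.7082) = u.
  ||u|| = √((3)² + (0.7082)²) = √(9.5016) ≈ 3.0825,
  v_1 = u/||u|| ≈ (0.9732, 0.2298) (||v_1|| = 1).

λ_1 = 17.7082,  λ_2 = 4.2918;  v_1 ≈ (0.9732, 0.2298)


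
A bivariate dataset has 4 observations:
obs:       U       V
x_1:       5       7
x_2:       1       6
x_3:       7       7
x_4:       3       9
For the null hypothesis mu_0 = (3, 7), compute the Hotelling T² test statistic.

Step 1 — sample mean vector:
  mean(U) = (5 + 1 + 7 + 3) / 4 = 16/4 = 4
  mean(V) = (7 + 6 + 7 + 9) / 4 = 29/4 = 7.25
  x̄ = (4, 7.25),  deviation x̄ - mu_0 = (4, 7.25) - (3, 7) = (1, 0.25).

Step 2 — sample covariance matrix, S[i,j] = (1/(n-1)) · Σ_k (x_{k,i} - mean_i) · (x_{k,j} - mean_j), divisor n-1 = 3:
  S[U,U] = ((1)·(1) + (-3)·(-3) + (3)·(3) + (-1)·(-1)) / 3 = 20/3 = 6.6667
  S[U,V] = ((1)·(-0.25) + (-3)·(-1.25) + (3)·(-0.25) + (-1)·(1.75)) / 3 = 1/3 = 0.3333
  S[V,V] = ((-0.25)·(-0.25) + (-1.25)·(-1.25) + (-0.25)·(-0.25) + (1.75)·(1.75)) / 3 = 4.75/3 = 1.5833
  S = [[6.6667, 0.3333],
 [0.3333, 1.5833]].

Step 3 — invert S. det(S) = 6.6667·1.5833 - (0.3333)² = 10.4444.
  S^{-1} = (1/det) · [[d, -b], [-b, a]] = [[0.1516, -0.0319],
 [-0.0319, 0.6383]].

Step 4 — quadratic form (x̄ - mu_0)^T · S^{-1} · (x̄ - mu_0):
  S^{-1} · (x̄ - mu_0) = (0.1436, 0.1277),
  (x̄ - mu_0)^T · [...] = (1)·(0.1436) + (0.25)·(0.1277) = 0.1755.

Step 5 — scale by n: T² = 4 · 0.1755 = 0.7021.

T² ≈ 0.7021


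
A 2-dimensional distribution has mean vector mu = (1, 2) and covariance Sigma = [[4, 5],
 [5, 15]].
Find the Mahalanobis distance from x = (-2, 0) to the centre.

Step 1 — centre the observation: (x - mu) = (-3, -2).

Step 2 — invert Sigma. det(Sigma) = 4·15 - (5)² = 35.
  Sigma^{-1} = (1/det) · [[d, -b], [-b, a]] = [[0.4286, -0.1429],
 [-0.1429, 0.1143]].

Step 3 — form the quadratic (x - mu)^T · Sigma^{-1} · (x - mu):
  Sigma^{-1} · (x - mu) = (-1, 0.2).
  (x - mu)^T · [Sigma^{-1} · (x - mu)] = (-3)·(-1) + (-2)·(0.2) = 2.6.

Step 4 — take square root: d = √(2.6) ≈ 1.6125.

d(x, mu) = √(2.6) ≈ 1.6125


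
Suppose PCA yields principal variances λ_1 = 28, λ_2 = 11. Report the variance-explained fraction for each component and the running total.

Step 1 — total variance = trace(Sigma) = Σ λ_i = 28 + 11 = 39.

Step 2 — fraction explained by component i = λ_i / Σ λ:
  PC1: 28/39 = 0.7179
  PC2: 11/39 = 0.2821

Step 3 — cumulative fraction after k components = (λ_1 + ... + λ_k) / Σ λ:
  k = 1: 28/39 = 0.7179
  k = 2: (28 + 11)/39 = 39/39 = 1

Summary (fraction, with percent):

explained: PC1 0.7179 (71.79%), PC2 0.2821 (28.21%);  cumulative: 0.7179, 1


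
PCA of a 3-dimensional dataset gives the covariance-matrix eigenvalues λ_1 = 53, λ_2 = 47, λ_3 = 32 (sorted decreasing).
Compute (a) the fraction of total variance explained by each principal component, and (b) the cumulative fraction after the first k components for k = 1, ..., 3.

Step 1 — total variance = trace(Sigma) = Σ λ_i = 53 + 47 + 32 = 132.

Step 2 — fraction explained by component i = λ_i / Σ λ:
  PC1: 53/132 = 0.4015
  PC2: 47/132 = 0.3561
  PC3: 32/132 = 0.2424

Step 3 — cumulative fraction after k components = (λ_1 + ... + λ_k) / Σ λ:
  k = 1: 53/132 = 0.4015
  k = 2: (53 + 47)/132 = 100/132 = 0.7576
  k = 3: (53 + 47 + 32)/132 = 132/132 = 1

Summary (fraction, with percent):

explained: PC1 0.4015 (40.15%), PC2 0.3561 (35.61%), PC3 0.2424 (24.24%);  cumulative: 0.4015, 0.7576, 1


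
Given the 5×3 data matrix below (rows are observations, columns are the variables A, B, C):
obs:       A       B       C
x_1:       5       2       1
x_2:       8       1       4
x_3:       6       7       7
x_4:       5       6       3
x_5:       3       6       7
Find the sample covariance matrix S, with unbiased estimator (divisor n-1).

Step 1 — column means:
  mean(A) = (5 + 8 + 6 + 5 + 3) / 5 = 27/5 = 5.4
  mean(B) = (2 + 1 + 7 + 6 + 6) / 5 = 22/5 = 4.4
  mean(C) = (1 + 4 + 7 + 3 + 7) / 5 = 22/5 = 4.4

Step 2 — sample covariance S[i,j] = (1/(n-1)) · Σ_k (x_{k,i} - mean_i) · (x_{k,j} - mean_j), with n-1 = 4.
  S[A,A] = ((-0.4)·(-0.4) + (2.6)·(2.6) + (0.6)·(0.6) + (-0.4)·(-0.4) + (-2.4)·(-2.4)) / 4 = 13.2/4 = 3.3
  S[A,B] = ((-0.4)·(-2.4) + (2.6)·(-3.4) + (0.6)·(2.6) + (-0.4)·(1.6) + (-2.4)·(1.6)) / 4 = -10.8/4 = -2.7
  S[A,C] = ((-0.4)·(-3.4) + (2.6)·(-0.4) + (0.6)·(2.6) + (-0.4)·(-1.4) + (-2.4)·(2.6)) / 4 = -3.8/4 = -0.95
  S[B,B] = ((-2.4)·(-2.4) + (-3.4)·(-3.4) + (2.6)·(2.6) + (1.6)·(1.6) + (1.6)·(1.6)) / 4 = 29.2/4 = 7.3
  S[B,C] = ((-2.4)·(-3.4) + (-3.4)·(-0.4) + (2.6)·(2.6) + (1.6)·(-1.4) + (1.6)·(2.6)) / 4 = 18.2/4 = 4.55
  S[C,C] = ((-3.4)·(-3.4) + (-0.4)·(-0.4) + (2.6)·(2.6) + (-1.4)·(-1.4) + (2.6)·(2.6)) / 4 = 27.2/4 = 6.8

S is symmetric (S[j,i] = S[i,j]). Assembling:

S = [[3.3, -2.7, -0.95],
 [-2.7, 7.3, 4.55],
 [-0.95, 4.55, 6.8]]


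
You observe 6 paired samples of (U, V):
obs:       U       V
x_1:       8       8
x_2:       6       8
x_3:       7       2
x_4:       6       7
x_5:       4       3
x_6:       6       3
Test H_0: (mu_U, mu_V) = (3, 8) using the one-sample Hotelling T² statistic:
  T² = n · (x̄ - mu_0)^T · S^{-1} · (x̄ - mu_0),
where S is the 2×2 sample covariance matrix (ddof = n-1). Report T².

Step 1 — sample mean vector:
  mean(U) = (8 + 6 + 7 + 6 + 4 + 6) / 6 = 37/6 = 6.1667
  mean(V) = (8 + 8 + 2 + 7 + 3 + 3) / 6 = 31/6 = 5.1667
  x̄ = (6.1667, 5.1667),  deviation x̄ - mu_0 = (6.1667, 5.1667) - (3, 8) = (3.1667, -2.8333).

Step 2 — sample covariance matrix, S[i,j] = (1/(n-1)) · Σ_k (x_{k,i} - mean_i) · (x_{k,j} - mean_j), divisor n-1 = 5:
  S[U,U] = ((1.8333)·(1.8333) + (-0.1667)·(-0.1667) + (0.8333)·(0.8333) + (-0.1667)·(-0.1667) + (-2.1667)·(-2.1667) + (-0.1667)·(-0.1667)) / 5 = 8.8333/5 = 1.7667
  S[U,V] = ((1.8333)·(2.8333) + (-0.1667)·(2.8333) + (0.8333)·(-3.1667) + (-0.1667)·(1.8333) + (-2.1667)·(-2.1667) + (-0.1667)·(-2.1667)) / 5 = 6.8333/5 = 1.3667
  S[V,V] = ((2.8333)·(2.8333) + (2.8333)·(2.8333) + (-3.1667)·(-3.1667) + (1.8333)·(1.8333) + (-2.1667)·(-2.1667) + (-2.1667)·(-2.1667)) / 5 = 38.8333/5 = 7.7667
  S = [[1.7667, 1.3667],
 [1.3667, 7.7667]].

Step 3 — invert S. det(S) = 1.7667·7.7667 - (1.3667)² = 11.8533.
  S^{-1} = (1/det) · [[d, -b], [-b, a]] = [[0.6552, -0.1153],
 [-0.1153, 0.149]].

Step 4 — quadratic form (x̄ - mu_0)^T · S^{-1} · (x̄ - mu_0):
  S^{-1} · (x̄ - mu_0) = (2.4016, -0.7874),
  (x̄ - mu_0)^T · [...] = (3.1667)·(2.4016) + (-2.8333)·(-0.7874) = 9.836.

Step 5 — scale by n: T² = 6 · 9.836 = 59.0157.

T² ≈ 59.0157


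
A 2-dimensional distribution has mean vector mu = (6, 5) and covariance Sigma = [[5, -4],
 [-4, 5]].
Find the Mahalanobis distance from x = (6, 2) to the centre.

Step 1 — centre the observation: (x - mu) = (0, -3).

Step 2 — invert Sigma. det(Sigma) = 5·5 - (-4)² = 9.
  Sigma^{-1} = (1/det) · [[d, -b], [-b, a]] = [[0.5556, 0.4444],
 [0.4444, 0.5556]].

Step 3 — form the quadratic (x - mu)^T · Sigma^{-1} · (x - mu):
  Sigma^{-1} · (x - mu) = (-1.3333, -1.6667).
  (x - mu)^T · [Sigma^{-1} · (x - mu)] = (0)·(-1.3333) + (-3)·(-1.6667) = 5.

Step 4 — take square root: d = √(5) ≈ 2.2361.

d(x, mu) = √(5) ≈ 2.2361


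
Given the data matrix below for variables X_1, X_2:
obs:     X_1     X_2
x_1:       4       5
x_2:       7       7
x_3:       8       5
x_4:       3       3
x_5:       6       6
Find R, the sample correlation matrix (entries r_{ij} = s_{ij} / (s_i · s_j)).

Step 1 — column means:
  mean(X_1) = (4 + 7 + 8 + 3 + 6) / 5 = 28/5 = 5.6
  mean(X_2) = (5 + 7 + 5 + 3 + 6) / 5 = 26/5 = 5.2

Step 2 — sample variances and covariances s[i,j] = (1/(n-1)) · Σ_k (x_{k,i} - mean_i) · (x_{k,j} - mean_j), with n-1 = 4:
  s[X_1,X_1] = ((-1.6)·(-1.6) + (1.4)·(1.4) + (2.4)·(2.4) + (-2.6)·(-2.6) + (0.4)·(0.4)) / 4 = 17.2/4 = 4.3
  s[X_1,X_2] = ((-1.6)·(-0.2) + (1.4)·(1.8) + (2.4)·(-0.2) + (-2.6)·(-2.2) + (0.4)·(0.8)) / 4 = 8.4/4 = 2.1
  s[X_2,X_2] = ((-0.2)·(-0.2) + (1.8)·(1.8) + (-0.2)·(-0.2) + (-2.2)·(-2.2) + (0.8)·(0.8)) / 4 = 8.8/4 = 2.2
  Sample standard deviations s_i = √(s[i,i]):
  s(X_1) = √(4.3) = 2.0736
  s(X_2) = √(2.2) = 1.4832

Step 3 — r_{ij} = s_{ij} / (s_i · s_j):
  r[X_1,X_1] = 1 (diagonal).
  r[X_1,X_2] = 2.1 / (2.0736 · 1.4832) = 2.1 / 3.0757 = 0.6828
  r[X_2,X_2] = 1 (diagonal).

R is symmetric with unit diagonal. Assembling:

R = [[1, 0.6828],
 [0.6828, 1]]


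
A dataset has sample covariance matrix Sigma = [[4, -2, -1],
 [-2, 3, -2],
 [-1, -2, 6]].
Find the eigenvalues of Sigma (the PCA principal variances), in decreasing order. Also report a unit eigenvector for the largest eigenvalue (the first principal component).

Step 1 — characteristic polynomial p(λ) = det(λI - Sigma) = λ³ - tr·λ² + c_1·λ - det, where tr = trace, c_1 = sum of the principal 2×2 minors, det = det(Sigma):
  tr = 4 + 3 + 6 = 13,
  c_1 = (4·3 - (-2)²) + (4·6 - (-1)²) + (3·6 - (-2)²) = 8 + 23 + 14 = 45,
  det = 4·(3·6 - (-2)²) - (-2)·((-2)·6 - (-2)·(-1)) + (-1)·((-2)·(-2) - 3·(-1)) = 4·(14) - (-2)·(-14) + (-1)·(7) = 21.
  So p(λ) = λ³ - 13λ² + 45λ - 21.
Step 2 — look for an integer root (rational root theorem: any rational root is an integer divisor of 21). Testing λ = 7:
  p(7) = 343 - 637 + 315 - 21 = 0  ✓
  Dividing out (λ - 7): p(λ) = (λ - 7)(λ² - 6λ + 3).
Step 3 — remaining eigenvalues from the quadratic λ² - 6λ + 3 = 0:
  Δ = 6² - 4·3 = 36 - 12 = 24,  λ = (6 ± √24)/2 = (6 ± 4.899)/2 ≈ 5.4495 or 0.5505.
  Sorted: λ_1 = 7,  λ_2 = 5.4495,  λ_3 = 0.5505  (check: sum = 13 = tr ✓).

Step 4 — unit eigenvector for λ_1 = 7: v spans the null space of (Sigma - λ_1 I), whose rows are
  r_1 = (-3, -2, -1),  r_2 = (-2, -4, -2),  r_3 = (-1, -2, -1).
  v is orthogonal to every row, so take v ∝ r_1 × r_2 = ((-2)·(-2) - (-1)·(-4), (-1)·(-2) - (-3)·(-2), (-3)·(-4) - (-2)·(-2)) = (0, -4, 8).
  Rescale (divide by 4; multiply by -1 so the first nonzero entry is positive): u = (0, 1, -2).
  ||u|| = √((0)² + (1)² + (-2)²) = √(5) ≈ 2.2361,  v_1 = u/||u|| ≈ (0, 0.4472, -0.8944) (||v_1|| = 1).

λ_1 = 7,  λ_2 = 5.4495,  λ_3 = 0.5505;  v_1 ≈ (0, 0.4472, -0.8944)


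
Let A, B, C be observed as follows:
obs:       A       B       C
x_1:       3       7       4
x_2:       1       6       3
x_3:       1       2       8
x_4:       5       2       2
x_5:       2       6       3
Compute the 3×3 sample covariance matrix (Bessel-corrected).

Step 1 — column means:
  mean(A) = (3 + 1 + 1 + 5 + 2) / 5 = 12/5 = 2.4
  mean(B) = (7 + 6 + 2 + 2 + 6) / 5 = 23/5 = 4.6
  mean(C) = (4 + 3 + 8 + 2 + 3) / 5 = 20/5 = 4

Step 2 — sample covariance S[i,j] = (1/(n-1)) · Σ_k (x_{k,i} - mean_i) · (x_{k,j} - mean_j), with n-1 = 4.
  S[A,A] = ((0.6)·(0.6) + (-1.4)·(-1.4) + (-1.4)·(-1.4) + (2.6)·(2.6) + (-0.4)·(-0.4)) / 4 = 11.2/4 = 2.8
  S[A,B] = ((0.6)·(2.4) + (-1.4)·(1.4) + (-1.4)·(-2.6) + (2.6)·(-2.6) + (-0.4)·(1.4)) / 4 = -4.2/4 = -1.05
  S[A,C] = ((0.6)·(0) + (-1.4)·(-1) + (-1.4)·(4) + (2.6)·(-2) + (-0.4)·(-1)) / 4 = -9/4 = -2.25
  S[B,B] = ((2.4)·(2.4) + (1.4)·(1.4) + (-2.6)·(-2.6) + (-2.6)·(-2.6) + (1.4)·(1.4)) / 4 = 23.2/4 = 5.8
  S[B,C] = ((2.4)·(0) + (1.4)·(-1) + (-2.6)·(4) + (-2.6)·(-2) + (1.4)·(-1)) / 4 = -8/4 = -2
  S[C,C] = ((0)·(0) + (-1)·(-1) + (4)·(4) + (-2)·(-2) + (-1)·(-1)) / 4 = 22/4 = 5.5

S is symmetric (S[j,i] = S[i,j]). Assembling:

S = [[2.8, -1.05, -2.25],
 [-1.05, 5.8, -2],
 [-2.25, -2, 5.5]]


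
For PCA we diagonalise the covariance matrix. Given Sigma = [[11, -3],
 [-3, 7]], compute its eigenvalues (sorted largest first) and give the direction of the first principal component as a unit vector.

Step 1 — characteristic polynomial of 2×2 Sigma:
  det(Sigma - λI) = λ² - trace · λ + det = 0.
  trace = 11 + 7 = 18, det = 11·7 - (-3)² = 68.
Step 2 — discriminant:
  Δ = trace² - 4·det = 324 - 272 = 52.
Step 3 — eigenvalues:
  λ = (trace ± √Δ)/2 = (18 ± 7.2111)/2,
  λ_1 = 12.6056,  λ_2 = 5.3944.

Step 4 — unit eigenvector for λ_1: solve (Sigma - λ_1 I)v = 0. First row:
  (11 - 12.6056)·v_x + (-3)·v_y = 0, i.e. (-1.6056)·v_x + (-3)·v_y = 0,
  so v ∝ (b, λ_1 - a) = (-3, 1.6056); multiply by -1 so the first entry is positive: u = (3, -1.6056).
  ||u|| = √((3)² + (-1.6056)²) = √(11.5778) ≈ 3.4026,
  v_1 = u/||u|| ≈ (0.8817, -0.4719) (||v_1|| = 1).

λ_1 = 12.6056,  λ_2 = 5.3944;  v_1 ≈ (0.8817, -0.4719)


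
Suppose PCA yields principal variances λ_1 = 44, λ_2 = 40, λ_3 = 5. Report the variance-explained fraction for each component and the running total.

Step 1 — total variance = trace(Sigma) = Σ λ_i = 44 + 40 + 5 = 89.

Step 2 — fraction explained by component i = λ_i / Σ λ:
  PC1: 44/89 = 0.4944
  PC2: 40/89 = 0.4494
  PC3: 5/89 = 0.0562

Step 3 — cumulative fraction after k components = (λ_1 + ... + λ_k) / Σ λ:
  k = 1: 44/89 = 0.4944
  k = 2: (44 + 40)/89 = 84/89 = 0.9438
  k = 3: (44 + 40 + 5)/89 = 89/89 = 1

Summary (fraction, with percent):

explained: PC1 0.4944 (49.44%), PC2 0.4494 (44.94%), PC3 0.0562 (5.62%);  cumulative: 0.4944, 0.9438, 1


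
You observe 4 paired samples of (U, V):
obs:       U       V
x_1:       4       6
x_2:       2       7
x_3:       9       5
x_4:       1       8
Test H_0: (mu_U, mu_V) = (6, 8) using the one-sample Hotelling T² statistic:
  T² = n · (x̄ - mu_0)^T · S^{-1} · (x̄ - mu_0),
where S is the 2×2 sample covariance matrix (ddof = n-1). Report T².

Step 1 — sample mean vector:
  mean(U) = (4 + 2 + 9 + 1) / 4 = 16/4 = 4
  mean(V) = (6 + 7 + 5 + 8) / 4 = 26/4 = 6.5
  x̄ = (4, 6.5),  deviation x̄ - mu_0 = (4, 6.5) - (6, 8) = (-2, -1.5).

Step 2 — sample covariance matrix, S[i,j] = (1/(n-1)) · Σ_k (x_{k,i} - mean_i) · (x_{k,j} - mean_j), divisor n-1 = 3:
  S[U,U] = ((0)·(0) + (-2)·(-2) + (5)·(5) + (-3)·(-3)) / 3 = 38/3 = 12.6667
  S[U,V] = ((0)·(-0.5) + (-2)·(0.5) + (5)·(-1.5) + (-3)·(1.5)) / 3 = -13/3 = -4.3333
  S[V,V] = ((-0.5)·(-0.5) + (0.5)·(0.5) + (-1.5)·(-1.5) + (1.5)·(1.5)) / 3 = 5/3 = 1.6667
  S = [[12.6667, -4.3333],
 [-4.3333, 1.6667]].

Step 3 — invert S. det(S) = 12.6667·1.6667 - (-4.3333)² = 2.3333.
  S^{-1} = (1/det) · [[d, -b], [-b, a]] = [[0.7143, 1.8571],
 [1.8571, 5.4286]].

Step 4 — quadratic form (x̄ - mu_0)^T · S^{-1} · (x̄ - mu_0):
  S^{-1} · (x̄ - mu_0) = (-4.2143, -11.8571),
  (x̄ - mu_0)^T · [...] = (-2)·(-4.2143) + (-1.5)·(-11.8571) = 26.2143.

Step 5 — scale by n: T² = 4 · 26.2143 = 104.8571.

T² ≈ 104.8571


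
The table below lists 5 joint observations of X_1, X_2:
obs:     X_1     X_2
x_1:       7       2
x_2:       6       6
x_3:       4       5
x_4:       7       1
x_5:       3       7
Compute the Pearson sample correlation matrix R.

Step 1 — column means:
  mean(X_1) = (7 + 6 + 4 + 7 + 3) / 5 = 27/5 = 5.4
  mean(X_2) = (2 + 6 + 5 + 1 + 7) / 5 = 21/5 = 4.2

Step 2 — sample variances and covariances s[i,j] = (1/(n-1)) · Σ_k (x_{k,i} - mean_i) · (x_{k,j} - mean_j), with n-1 = 4:
  s[X_1,X_1] = ((1.6)·(1.6) + (0.6)·(0.6) + (-1.4)·(-1.4) + (1.6)·(1.6) + (-2.4)·(-2.4)) / 4 = 13.2/4 = 3.3
  s[X_1,X_2] = ((1.6)·(-2.2) + (0.6)·(1.8) + (-1.4)·(0.8) + (1.6)·(-3.2) + (-2.4)·(2.8)) / 4 = -15.4/4 = -3.85
  s[X_2,X_2] = ((-2.2)·(-2.2) + (1.8)·(1.8) + (0.8)·(0.8) + (-3.2)·(-3.2) + (2.8)·(2.8)) / 4 = 26.8/4 = 6.7
  Sample standard deviations s_i = √(s[i,i]):
  s(X_1) = √(3.3) = 1.8166
  s(X_2) = √(6.7) = 2.5884

Step 3 — r_{ij} = s_{ij} / (s_i · s_j):
  r[X_1,X_1] = 1 (diagonal).
  r[X_1,X_2] = -3.85 / (1.8166 · 2.5884) = -3.85 / 4.7021 = -0.8188
  r[X_2,X_2] = 1 (diagonal).

R is symmetric with unit diagonal. Assembling:

R = [[1, -0.8188],
 [-0.8188, 1]]


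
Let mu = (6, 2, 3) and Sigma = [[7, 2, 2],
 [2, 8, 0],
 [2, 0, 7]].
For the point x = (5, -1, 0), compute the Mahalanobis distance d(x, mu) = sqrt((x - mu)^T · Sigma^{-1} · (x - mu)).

Step 1 — centre the observation: (x - mu) = (-1, -3, -3).

Step 2 — invert Sigma (cofactor / det for 3×3, or solve directly):
  Sigma^{-1} = [[0.1687, -0.0422, -0.0482],
 [-0.0422, 0.1355, 0.012],
 [-0.0482, 0.012, 0.1566]].

Step 3 — form the quadratic (x - mu)^T · Sigma^{-1} · (x - mu):
  Sigma^{-1} · (x - mu) = (0.1024, -0.4006, -0.4578).
  (x - mu)^T · [Sigma^{-1} · (x - mu)] = (-1)·(0.1024) + (-3)·(-0.4006) + (-3)·(-0.4578) = 2.4729.

Step 4 — take square root: d = √(2.4729) ≈ 1.5725.

d(x, mu) = √(2.4729) ≈ 1.5725


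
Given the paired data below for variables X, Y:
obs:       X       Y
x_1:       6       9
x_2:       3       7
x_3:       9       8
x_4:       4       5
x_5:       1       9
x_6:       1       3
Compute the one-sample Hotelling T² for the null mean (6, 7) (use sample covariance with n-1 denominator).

Step 1 — sample mean vector:
  mean(X) = (6 + 3 + 9 + 4 + 1 + 1) / 6 = 24/6 = 4
  mean(Y) = (9 + 7 + 8 + 5 + 9 + 3) / 6 = 41/6 = 6.8333
  x̄ = (4, 6.8333),  deviation x̄ - mu_0 = (4, 6.8333) - (6, 7) = (-2, -0.1667).

Step 2 — sample covariance matrix, S[i,j] = (1/(n-1)) · Σ_k (x_{k,i} - mean_i) · (x_{k,j} - mean_j), divisor n-1 = 5:
  S[X,X] = ((2)·(2) + (-1)·(-1) + (5)·(5) + (0)·(0) + (-3)·(-3) + (-3)·(-3)) / 5 = 48/5 = 9.6
  S[X,Y] = ((2)·(2.1667) + (-1)·(0.1667) + (5)·(1.1667) + (0)·(-1.8333) + (-3)·(2.1667) + (-3)·(-3.8333)) / 5 = 15/5 = 3
  S[Y,Y] = ((2.1667)·(2.1667) + (0.1667)·(0.1667) + (1.1667)·(1.1667) + (-1.8333)·(-1.8333) + (2.1667)·(2.1667) + (-3.8333)·(-3.8333)) / 5 = 28.8333/5 = 5.7667
  S = [[9.6, 3],
 [3, 5.7667]].

Step 3 — invert S. det(S) = 9.6·5.7667 - (3)² = 46.36.
  S^{-1} = (1/det) · [[d, -b], [-b, a]] = [[0.1244, -0.0647],
 [-0.0647, 0.2071]].

Step 4 — quadratic form (x̄ - mu_0)^T · S^{-1} · (x̄ - mu_0):
  S^{-1} · (x̄ - mu_0) = (-0.238, 0.0949),
  (x̄ - mu_0)^T · [...] = (-2)·(-0.238) + (-0.1667)·(0.0949) = 0.4602.

Step 5 — scale by n: T² = 6 · 0.4602 = 2.761.

T² ≈ 2.761


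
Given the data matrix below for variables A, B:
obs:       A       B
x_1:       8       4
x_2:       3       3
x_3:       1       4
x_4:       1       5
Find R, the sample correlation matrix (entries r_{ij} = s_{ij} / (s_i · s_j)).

Step 1 — column means:
  mean(A) = (8 + 3 + 1 + 1) / 4 = 13/4 = 3.25
  mean(B) = (4 + 3 + 4 + 5) / 4 = 16/4 = 4

Step 2 — sample variances and covariances s[i,j] = (1/(n-1)) · Σ_k (x_{k,i} - mean_i) · (x_{k,j} - mean_j), with n-1 = 3:
  s[A,A] = ((4.75)·(4.75) + (-0.25)·(-0.25) + (-2.25)·(-2.25) + (-2.25)·(-2.25)) / 3 = 32.75/3 = 10.9167
  s[A,B] = ((4.75)·(0) + (-0.25)·(-1) + (-2.25)·(0) + (-2.25)·(1)) / 3 = -2/3 = -0.6667
  s[B,B] = ((0)·(0) + (-1)·(-1) + (0)·(0) + (1)·(1)) / 3 = 2/3 = 0.6667
  Sample standard deviations s_i = √(s[i,i]):
  s(A) = √(10.9167) = 3.304
  s(B) = √(0.6667) = 0.8165

Step 3 — r_{ij} = s_{ij} / (s_i · s_j):
  r[A,A] = 1 (diagonal).
  r[A,B] = -0.6667 / (3.304 · 0.8165) = -0.6667 / 2.6977 = -0.2471
  r[B,B] = 1 (diagonal).

R is symmetric with unit diagonal. Assembling:

R = [[1, -0.2471],
 [-0.2471, 1]]


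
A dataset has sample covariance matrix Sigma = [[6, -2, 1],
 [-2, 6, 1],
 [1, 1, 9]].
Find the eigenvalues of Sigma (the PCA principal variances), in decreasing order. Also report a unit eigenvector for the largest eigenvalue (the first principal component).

Step 1 — characteristic polynomial p(λ) = det(λI - Sigma) = λ³ - tr·λ² + c_1·λ - det, where tr = trace, c_1 = sum of the principal 2×2 minors, det = det(Sigma):
  tr = 6 + 6 + 9 = 21,
  c_1 = (6·6 - (-2)²) + (6·9 - (1)²) + (6·9 - (1)²) = 32 + 53 + 53 = 138,
  det = 6·(6·9 - (1)²) - (-2)·((-2)·9 - (1)·(1)) + (1)·((-2)·(1) - 6·(1)) = 6·(53) - (-2)·(-19) + (1)·(-8) = 272.
  So p(λ) = λ³ - 21λ² + 138λ - 272.
Step 2 — look for an integer root (rational root theorem: any rational root is an integer divisor of 272). Testing λ = 8:
  p(8) = 512 - 1344 + 1104 - 272 = 0  ✓
  Dividing out (λ - 8): p(λ) = (λ - 8)(λ² - 13λ + 34).
Step 3 — remaining eigenvalues from the quadratic λ² - 13λ + 34 = 0:
  Δ = 13² - 4·34 = 169 - 136 = 33,  λ = (13 ± √33)/2 = (13 ± 5.7446)/2 ≈ 9.3723 or 3.6277.
  Sorted: λ_1 = 9.3723,  λ_2 = 8,  λ_3 = 3.6277  (check: sum = 21 = tr ✓).

Step 4 — unit eigenvector for λ_1 ≈ 9.3723: v spans the null space of (Sigma - λ_1 I), whose rows are
  r_1 = (-3.3723, -2, 1),  r_2 = (-2, -3.3723, 1),  r_3 = (1, 1, -0.3723).
  v is orthogonal to every row, so take v ∝ r_1 × r_2 = ((-2)·(1) - (1)·(-3.3723), (1)·(-2) - (-3.3723)·(1), (-3.3723)·(-3.3723) - (-2)·(-2)) ≈ (1.3723, 1.3723, 7.3723).
  Let u = (1.3723, 1.3723, 7.3723).
  ||u|| = √((1.3723)² + (1.3723)² + (7.3723)²) = √(58.1168) ≈ 7.6234,  v_1 = u/||u|| ≈ (0.18, 0.18, 0.9671) (||v_1|| = 1).

λ_1 = 9.3723,  λ_2 = 8,  λ_3 = 3.6277;  v_1 ≈ (0.18, 0.18, 0.9671)


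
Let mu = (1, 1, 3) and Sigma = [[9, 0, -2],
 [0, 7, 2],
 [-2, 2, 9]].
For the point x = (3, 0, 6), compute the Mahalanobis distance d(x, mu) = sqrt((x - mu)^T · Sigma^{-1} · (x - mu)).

Step 1 — centre the observation: (x - mu) = (2, -1, 3).

Step 2 — invert Sigma (cofactor / det for 3×3, or solve directly):
  Sigma^{-1} = [[0.1173, -0.008, 0.0278],
 [-0.008, 0.1531, -0.0358],
 [0.0278, -0.0358, 0.1252]].

Step 3 — form the quadratic (x - mu)^T · Sigma^{-1} · (x - mu):
  Sigma^{-1} · (x - mu) = (0.326, -0.2763, 0.4672).
  (x - mu)^T · [Sigma^{-1} · (x - mu)] = (2)·(0.326) + (-1)·(-0.2763) + (3)·(0.4672) = 2.33.

Step 4 — take square root: d = √(2.33) ≈ 1.5264.

d(x, mu) = √(2.33) ≈ 1.5264


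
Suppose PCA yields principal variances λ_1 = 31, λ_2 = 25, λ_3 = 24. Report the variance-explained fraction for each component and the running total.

Step 1 — total variance = trace(Sigma) = Σ λ_i = 31 + 25 + 24 = 80.

Step 2 — fraction explained by component i = λ_i / Σ λ:
  PC1: 31/80 = 0.3875
  PC2: 25/80 = 0.3125
  PC3: 24/80 = 0.3

Step 3 — cumulative fraction after k components = (λ_1 + ... + λ_k) / Σ λ:
  k = 1: 31/80 = 0.3875
  k = 2: (31 + 25)/80 = 56/80 = 0.7
  k = 3: (31 + 25 + 24)/80 = 80/80 = 1

Summary (fraction, with percent):

explained: PC1 0.3875 (38.75%), PC2 0.3125 (31.25%), PC3 0.3 (30%);  cumulative: 0.3875, 0.7, 1


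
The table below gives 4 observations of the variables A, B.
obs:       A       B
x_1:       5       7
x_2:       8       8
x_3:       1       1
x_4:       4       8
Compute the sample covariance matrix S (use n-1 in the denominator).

Step 1 — column means:
  mean(A) = (5 + 8 + 1 + 4) / 4 = 18/4 = 4.5
  mean(B) = (7 + 8 + 1 + 8) / 4 = 24/4 = 6

Step 2 — sample covariance S[i,j] = (1/(n-1)) · Σ_k (x_{k,i} - mean_i) · (x_{k,j} - mean_j), with n-1 = 3.
  S[A,A] = ((0.5)·(0.5) + (3.5)·(3.5) + (-3.5)·(-3.5) + (-0.5)·(-0.5)) / 3 = 25/3 = 8.3333
  S[A,B] = ((0.5)·(1) + (3.5)·(2) + (-3.5)·(-5) + (-0.5)·(2)) / 3 = 24/3 = 8
  S[B,B] = ((1)·(1) + (2)·(2) + (-5)·(-5) + (2)·(2)) / 3 = 34/3 = 11.3333

S is symmetric (S[j,i] = S[i,j]). Assembling:

S = [[8.3333, 8],
 [8, 11.3333]]


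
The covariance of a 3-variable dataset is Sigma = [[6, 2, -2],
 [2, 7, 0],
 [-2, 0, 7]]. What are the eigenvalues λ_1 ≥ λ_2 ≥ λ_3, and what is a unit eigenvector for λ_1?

Step 1 — characteristic polynomial p(λ) = det(λI - Sigma) = λ³ - tr·λ² + c_1·λ - det, where tr = trace, c_1 = sum of the principal 2×2 minors, det = det(Sigma):
  tr = 6 + 7 + 7 = 20,
  c_1 = (6·7 - (2)²) + (6·7 - (-2)²) + (7·7 - (0)²) = 38 + 38 + 49 = 125,
  det = 6·(7·7 - (0)²) - (2)·((2)·7 - (0)·(-2)) + (-2)·((2)·(0) - 7·(-2)) = 6·(49) - (2)·(14) + (-2)·(14) = 238.
  So p(λ) = λ³ - 20λ² + 125λ - 238.
Step 2 — look for an integer root (rational root theorem: any rational root is an integer divisor of 238). Testing λ = 7:
  p(7) = 343 - 980 + 875 - 238 = 0  ✓
  Dividing out (λ - 7): p(λ) = (λ - 7)(λ² - 13λ + 34).
Step 3 — remaining eigenvalues from the quadratic λ² - 13λ + 34 = 0:
  Δ = 13² - 4·34 = 169 - 136 = 33,  λ = (13 ± √33)/2 = (13 ± 5.7446)/2 ≈ 9.3723 or 3.6277.
  Sorted: λ_1 = 9.3723,  λ_2 = 7,  λ_3 = 3.6277  (check: sum = 20 = tr ✓).

Step 4 — unit eigenvector for λ_1 ≈ 9.3723: v spans the null space of (Sigma - λ_1 I), whose rows are
  r_1 = (-3.3723, 2, -2),  r_2 = (2, -2.3723, 0),  r_3 = (-2, 0, -2.3723).
  v is orthogonal to every row, so take v ∝ r_1 × r_2 = ((2)·(0) - (-2)·(-2.3723), (-2)·(2) - (-3.3723)·(0), (-3.3723)·(-2.3723) - (2)·(2)) ≈ (-4.7446, -4, 4).
  Rescale (multiply by -1 so the first nonzero entry is positive): u = (4.7446, 4, -4).
  ||u|| = √((4.7446)² + (4)² + (-4)²) = √(54.5109) ≈ 7.3831,  v_1 = u/||u|| ≈ (0.6426, 0.5418, -0.5418) (||v_1|| = 1).

λ_1 = 9.3723,  λ_2 = 7,  λ_3 = 3.6277;  v_1 ≈ (0.6426, 0.5418, -0.5418)


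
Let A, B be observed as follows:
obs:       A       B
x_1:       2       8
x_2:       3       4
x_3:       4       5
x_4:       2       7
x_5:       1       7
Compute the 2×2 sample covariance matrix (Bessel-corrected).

Step 1 — column means:
  mean(A) = (2 + 3 + 4 + 2 + 1) / 5 = 12/5 = 2.4
  mean(B) = (8 + 4 + 5 + 7 + 7) / 5 = 31/5 = 6.2

Step 2 — sample covariance S[i,j] = (1/(n-1)) · Σ_k (x_{k,i} - mean_i) · (x_{k,j} - mean_j), with n-1 = 4.
  S[A,A] = ((-0.4)·(-0.4) + (0.6)·(0.6) + (1.6)·(1.6) + (-0.4)·(-0.4) + (-1.4)·(-1.4)) / 4 = 5.2/4 = 1.3
  S[A,B] = ((-0.4)·(1.8) + (0.6)·(-2.2) + (1.6)·(-1.2) + (-0.4)·(0.8) + (-1.4)·(0.8)) / 4 = -5.4/4 = -1.35
  S[B,B] = ((1.8)·(1.8) + (-2.2)·(-2.2) + (-1.2)·(-1.2) + (0.8)·(0.8) + (0.8)·(0.8)) / 4 = 10.8/4 = 2.7

S is symmetric (S[j,i] = S[i,j]). Assembling:

S = [[1.3, -1.35],
 [-1.35, 2.7]]


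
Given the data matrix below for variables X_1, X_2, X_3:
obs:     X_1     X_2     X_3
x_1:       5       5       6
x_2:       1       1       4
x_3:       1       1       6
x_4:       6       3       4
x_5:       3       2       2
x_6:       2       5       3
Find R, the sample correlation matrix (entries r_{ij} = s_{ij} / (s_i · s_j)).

Step 1 — column means:
  mean(X_1) = (5 + 1 + 1 + 6 + 3 + 2) / 6 = 18/6 = 3
  mean(X_2) = (5 + 1 + 1 + 3 + 2 + 5) / 6 = 17/6 = 2.8333
  mean(X_3) = (6 + 4 + 6 + 4 + 2 + 3) / 6 = 25/6 = 4.1667

Step 2 — sample variances and covariances s[i,j] = (1/(n-1)) · Σ_k (x_{k,i} - mean_i) · (x_{k,j} - mean_j), with n-1 = 5:
  s[X_1,X_1] = ((2)·(2) + (-2)·(-2) + (-2)·(-2) + (3)·(3) + (0)·(0) + (-1)·(-1)) / 5 = 22/5 = 4.4
  s[X_1,X_2] = ((2)·(2.1667) + (-2)·(-1.8333) + (-2)·(-1.8333) + (3)·(0.1667) + (0)·(-0.8333) + (-1)·(2.1667)) / 5 = 10/5 = 2
  s[X_1,X_3] = ((2)·(1.8333) + (-2)·(-0.1667) + (-2)·(1.8333) + (3)·(-0.1667) + (0)·(-2.1667) + (-1)·(-1.1667)) / 5 = 1/5 = 0.2
  s[X_2,X_2] = ((2.1667)·(2.1667) + (-1.8333)·(-1.8333) + (-1.8333)·(-1.8333) + (0.1667)·(0.1667) + (-0.8333)·(-0.8333) + (2.1667)·(2.1667)) / 5 = 16.8333/5 = 3.3667
  s[X_2,X_3] = ((2.1667)·(1.8333) + (-1.8333)·(-0.1667) + (-1.8333)·(1.8333) + (0.1667)·(-0.1667) + (-0.8333)·(-2.1667) + (2.1667)·(-1.1667)) / 5 = 0.1667/5 = 0.0333
  s[X_3,X_3] = ((1.8333)·(1.8333) + (-0.1667)·(-0.1667) + (1.8333)·(1.8333) + (-0.1667)·(-0.1667) + (-2.1667)·(-2.1667) + (-1.1667)·(-1.1667)) / 5 = 12.8333/5 = 2.5667
  Sample standard deviations s_i = √(s[i,i]):
  s(X_1) = √(4.4) = 2.0976
  s(X_2) = √(3.3667) = 1.8348
  s(X_3) = √(2.5667) = 1.6021

Step 3 — r_{ij} = s_{ij} / (s_i · s_j):
  r[X_1,X_1] = 1 (diagonal).
  r[X_1,X_2] = 2 / (2.0976 · 1.8348) = 2 / 3.8488 = 0.5196
  r[X_1,X_3] = 0.2 / (2.0976 · 1.6021) = 0.2 / 3.3606 = 0.0595
  r[X_2,X_2] = 1 (diagonal).
  r[X_2,X_3] = 0.0333 / (1.8348 · 1.6021) = 0.0333 / 2.9396 = 0.0113
  r[X_3,X_3] = 1 (diagonal).

R is symmetric with unit diagonal. Assembling:

R = [[1, 0.5196, 0.0595],
 [0.5196, 1, 0.0113],
 [0.0595, 0.0113, 1]]


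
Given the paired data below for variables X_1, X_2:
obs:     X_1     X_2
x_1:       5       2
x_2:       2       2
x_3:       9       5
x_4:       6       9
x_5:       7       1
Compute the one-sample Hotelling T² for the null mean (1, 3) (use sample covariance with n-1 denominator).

Step 1 — sample mean vector:
  mean(X_1) = (5 + 2 + 9 + 6 + 7) / 5 = 29/5 = 5.8
  mean(X_2) = (2 + 2 + 5 + 9 + 1) / 5 = 19/5 = 3.8
  x̄ = (5.8, 3.8),  deviation x̄ - mu_0 = (5.8, 3.8) - (1, 3) = (4.8, 0.8).

Step 2 — sample covariance matrix, S[i,j] = (1/(n-1)) · Σ_k (x_{k,i} - mean_i) · (x_{k,j} - mean_j), divisor n-1 = 4:
  S[X_1,X_1] = ((-0.8)·(-0.8) + (-3.8)·(-3.8) + (3.2)·(3.2) + (0.2)·(0.2) + (1.2)·(1.2)) / 4 = 26.8/4 = 6.7
  S[X_1,X_2] = ((-0.8)·(-1.8) + (-3.8)·(-1.8) + (3.2)·(1.2) + (0.2)·(5.2) + (1.2)·(-2.8)) / 4 = 9.8/4 = 2.45
  S[X_2,X_2] = ((-1.8)·(-1.8) + (-1.8)·(-1.8) + (1.2)·(1.2) + (5.2)·(5.2) + (-2.8)·(-2.8)) / 4 = 42.8/4 = 10.7
  S = [[6.7, 2.45],
 [2.45, 10.7]].

Step 3 — invert S. det(S) = 6.7·10.7 - (2.45)² = 65.6875.
  S^{-1} = (1/det) · [[d, -b], [-b, a]] = [[0.1629, -0.0373],
 [-0.0373, 0.102]].

Step 4 — quadratic form (x̄ - mu_0)^T · S^{-1} · (x̄ - mu_0):
  S^{-1} · (x̄ - mu_0) = (0.752, -0.0974),
  (x̄ - mu_0)^T · [...] = (4.8)·(0.752) + (0.8)·(-0.0974) = 3.5319.

Step 5 — scale by n: T² = 5 · 3.5319 = 17.6594.

T² ≈ 17.6594


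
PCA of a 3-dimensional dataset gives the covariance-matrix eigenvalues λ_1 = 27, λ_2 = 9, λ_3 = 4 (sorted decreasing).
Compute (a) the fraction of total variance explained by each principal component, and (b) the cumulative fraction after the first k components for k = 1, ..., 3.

Step 1 — total variance = trace(Sigma) = Σ λ_i = 27 + 9 + 4 = 40.

Step 2 — fraction explained by component i = λ_i / Σ λ:
  PC1: 27/40 = 0.675
  PC2: 9/40 = 0.225
  PC3: 4/40 = 0.1

Step 3 — cumulative fraction after k components = (λ_1 + ... + λ_k) / Σ λ:
  k = 1: 27/40 = 0.675
  k = 2: (27 + 9)/40 = 36/40 = 0.9
  k = 3: (27 + 9 + 4)/40 = 40/40 = 1

Summary (fraction, with percent):

explained: PC1 0.675 (67.5%), PC2 0.225 (22.5%), PC3 0.1 (10%);  cumulative: 0.675, 0.9, 1


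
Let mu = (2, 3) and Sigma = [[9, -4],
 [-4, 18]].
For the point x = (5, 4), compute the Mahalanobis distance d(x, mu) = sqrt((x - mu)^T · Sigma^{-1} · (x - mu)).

Step 1 — centre the observation: (x - mu) = (3, 1).

Step 2 — invert Sigma. det(Sigma) = 9·18 - (-4)² = 146.
  Sigma^{-1} = (1/det) · [[d, -b], [-b, a]] = [[0.1233, 0.0274],
 [0.0274, 0.0616]].

Step 3 — form the quadratic (x - mu)^T · Sigma^{-1} · (x - mu):
  Sigma^{-1} · (x - mu) = (0.3973, 0.1438).
  (x - mu)^T · [Sigma^{-1} · (x - mu)] = (3)·(0.3973) + (1)·(0.1438) = 1.3356.

Step 4 — take square root: d = √(1.3356) ≈ 1.1557.

d(x, mu) = √(1.3356) ≈ 1.1557


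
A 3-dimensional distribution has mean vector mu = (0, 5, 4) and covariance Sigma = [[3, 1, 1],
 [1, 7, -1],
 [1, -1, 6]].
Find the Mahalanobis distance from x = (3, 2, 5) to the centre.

Step 1 — centre the observation: (x - mu) = (3, -3, 1).

Step 2 — invert Sigma (cofactor / det for 3×3, or solve directly):
  Sigma^{-1} = [[0.3796, -0.0648, -0.0741],
 [-0.0648, 0.1574, 0.037],
 [-0.0741, 0.037, 0.1852]].

Step 3 — form the quadratic (x - mu)^T · Sigma^{-1} · (x - mu):
  Sigma^{-1} · (x - mu) = (1.2593, -0.6296, -0.1481).
  (x - mu)^T · [Sigma^{-1} · (x - mu)] = (3)·(1.2593) + (-3)·(-0.6296) + (1)·(-0.1481) = 5.5185.

Step 4 — take square root: d = √(5.5185) ≈ 2.3492.

d(x, mu) = √(5.5185) ≈ 2.3492


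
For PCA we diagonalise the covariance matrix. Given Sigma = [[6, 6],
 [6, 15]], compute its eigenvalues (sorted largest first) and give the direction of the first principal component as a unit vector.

Step 1 — characteristic polynomial of 2×2 Sigma:
  det(Sigma - λI) = λ² - trace · λ + det = 0.
  trace = 6 + 15 = 21, det = 6·15 - (6)² = 54.
Step 2 — discriminant:
  Δ = trace² - 4·det = 441 - 216 = 225.
Step 3 — eigenvalues:
  λ = (trace ± √Δ)/2 = (21 ± 15)/2,
  λ_1 = 18,  λ_2 = 3.

Step 4 — unit eigenvector for λ_1: solve (Sigma - λ_1 I)v = 0. First row:
  (6 - 18)·v_x + (6)·v_y = 0, i.e. (-12)·v_x + (6)·v_y = 0,
  so v ∝ (b, λ_1 - a) = (6, 12) = u.
  ||u|| = √((6)² + (12)²) = √(180) ≈ 13.4164,
  v_1 = u/||u|| ≈ (0.4472, 0.8944) (||v_1|| = 1).

λ_1 = 18,  λ_2 = 3;  v_1 ≈ (0.4472, 0.8944)
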